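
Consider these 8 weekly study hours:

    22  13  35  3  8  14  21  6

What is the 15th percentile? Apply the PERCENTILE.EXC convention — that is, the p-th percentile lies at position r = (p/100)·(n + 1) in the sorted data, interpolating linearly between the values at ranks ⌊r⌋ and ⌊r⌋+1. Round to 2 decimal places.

Sorted: 3, 6, 8, 13, 14, 21, 22, 35.
n = 8.
r = (15/100)·(8 + 1) = 1.35.
Rank 1 is 3 and rank 2 is 6.
Interpolate: 3 + 0.35·(6 − 3) = 3 + 0.35·3 = 4.05.

4.05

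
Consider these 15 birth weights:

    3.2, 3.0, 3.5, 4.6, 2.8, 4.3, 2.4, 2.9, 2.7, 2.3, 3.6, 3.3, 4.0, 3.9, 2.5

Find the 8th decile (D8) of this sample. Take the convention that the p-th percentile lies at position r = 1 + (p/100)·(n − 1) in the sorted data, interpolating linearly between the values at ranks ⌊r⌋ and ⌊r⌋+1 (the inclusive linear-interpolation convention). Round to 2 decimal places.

Sorted: 2.3, 2.4, 2.5, 2.7, 2.8, 2.9, 3.0, 3.2, 3.3, 3.5, 3.6, 3.9, 4.0, 4.3, 4.6.
n = 15.
r = 1 + (80/100)·(15 − 1) = 1 + 11.2 = 12.2.
Rank 12 is 3.9 and rank 13 is 4.0.
Interpolate: 3.9 + 0.2·(4.0 − 3.9) = 3.9 + 0.2·0.1 = 3.92.

3.92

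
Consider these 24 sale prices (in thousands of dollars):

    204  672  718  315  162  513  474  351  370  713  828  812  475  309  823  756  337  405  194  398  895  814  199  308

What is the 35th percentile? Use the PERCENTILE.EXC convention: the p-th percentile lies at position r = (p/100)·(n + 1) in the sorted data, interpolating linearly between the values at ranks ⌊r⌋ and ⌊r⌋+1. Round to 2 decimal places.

Sorted: 162, 194, 199, 204, 308, 309, 315, 337, 351, 370, 398, 405, 474, 475, 513, 672, 713, 718, 756, 812, 814, 823, 828, 895.
n = 24.
r = (35/100)·(24 + 1) = 8.75.
Rank 8 is 337 and rank 9 is 351.
Interpolate: 337 + 0.75·(351 − 337) = 337 + 0.75·14 = 347.5.

347.50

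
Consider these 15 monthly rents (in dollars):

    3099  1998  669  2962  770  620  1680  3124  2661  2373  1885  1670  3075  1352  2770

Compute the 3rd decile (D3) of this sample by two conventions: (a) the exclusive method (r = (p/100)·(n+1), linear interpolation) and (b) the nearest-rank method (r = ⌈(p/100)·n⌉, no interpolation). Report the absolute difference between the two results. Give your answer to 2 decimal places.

63.60

Sorted: 620, 669, 770, 1352, 1670, 1680, 1885, 1998, 2373, 2661, 2770, 2962, 3075, 3099, 3124.
n = 15.
(a) r = 4.8; between ranks 4 (1352) and 5 (1670): 1606.4.
(b) the nearest-rank method: rank 5 → 1670.
|1606.4 − 1670| = 63.6.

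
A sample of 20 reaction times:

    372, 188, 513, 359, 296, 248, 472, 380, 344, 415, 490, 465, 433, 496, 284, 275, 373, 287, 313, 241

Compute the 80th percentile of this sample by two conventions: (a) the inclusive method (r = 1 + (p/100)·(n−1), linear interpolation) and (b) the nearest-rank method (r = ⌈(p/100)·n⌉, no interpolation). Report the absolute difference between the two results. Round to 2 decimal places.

Sorted: 188, 241, 248, 275, 284, 287, 296, 313, 344, 359, 372, 373, 380, 415, 433, 465, 472, 490, 496, 513.
n = 20.
(a) r = 16.2; between ranks 16 (465) and 17 (472): 466.4.
(b) the nearest-rank method: rank 16 → 465.
|466.4 − 465| = 1.4.

1.40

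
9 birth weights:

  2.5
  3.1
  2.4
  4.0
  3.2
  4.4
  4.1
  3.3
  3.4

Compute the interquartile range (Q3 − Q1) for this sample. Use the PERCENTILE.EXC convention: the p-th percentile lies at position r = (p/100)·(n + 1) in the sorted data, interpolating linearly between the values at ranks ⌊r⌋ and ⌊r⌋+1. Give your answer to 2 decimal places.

1.25

Sorted: 2.4, 2.5, 3.1, 3.2, 3.3, 3.4, 4.0, 4.1, 4.4.
n = 9.
P25: r = 2.5; ranks 2–3 are 2.5, 3.1; interpolating gives 2.8.
P75: r = 7.5; ranks 7–8 are 4.0, 4.1; interpolating gives 4.05.
Difference: 4.05 − 2.8 = 1.25.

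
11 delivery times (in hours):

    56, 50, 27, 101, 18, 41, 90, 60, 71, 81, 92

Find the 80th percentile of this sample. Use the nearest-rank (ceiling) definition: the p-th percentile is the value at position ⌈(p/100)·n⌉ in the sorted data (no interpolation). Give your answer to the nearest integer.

90

Sorted: 18, 27, 41, 50, 56, 60, 71, 81, 90, 92, 101.
n = 11.
Position = ⌈80/100 · 11⌉ = ⌈8.8⌉ = 9.
The value at rank 9 is 90.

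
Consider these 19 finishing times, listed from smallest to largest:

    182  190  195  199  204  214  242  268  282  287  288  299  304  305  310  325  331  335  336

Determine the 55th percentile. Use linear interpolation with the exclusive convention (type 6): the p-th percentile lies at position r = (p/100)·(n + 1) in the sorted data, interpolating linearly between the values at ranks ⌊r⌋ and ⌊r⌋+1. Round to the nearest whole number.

n = 19.
r = (55/100)·(19 + 1) = 11.
r is an integer, so P55 is the value at rank 11: 288.

288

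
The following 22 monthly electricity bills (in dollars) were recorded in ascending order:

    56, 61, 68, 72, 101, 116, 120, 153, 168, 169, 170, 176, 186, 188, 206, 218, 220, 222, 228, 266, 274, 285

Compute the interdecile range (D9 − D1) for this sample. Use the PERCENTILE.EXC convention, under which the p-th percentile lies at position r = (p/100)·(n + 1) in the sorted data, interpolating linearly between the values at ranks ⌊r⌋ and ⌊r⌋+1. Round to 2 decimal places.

208.50

n = 22.
P10: r = 2.3; ranks 2–3 are 61, 68; interpolating gives 63.1.
P90: r = 20.7; ranks 20–21 are 266, 274; interpolating gives 271.6.
Difference: 271.6 − 63.1 = 208.5.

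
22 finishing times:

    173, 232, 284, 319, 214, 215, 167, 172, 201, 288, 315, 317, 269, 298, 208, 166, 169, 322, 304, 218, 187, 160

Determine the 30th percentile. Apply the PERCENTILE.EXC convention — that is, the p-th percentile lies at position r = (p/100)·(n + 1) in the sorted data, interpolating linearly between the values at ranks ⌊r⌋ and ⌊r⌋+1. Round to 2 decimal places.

185.60

Sorted: 160, 166, 167, 169, 172, 173, 187, 201, 208, 214, 215, 218, 232, 269, 284, 288, 298, 304, 315, 317, 319, 322.
n = 22.
r = (30/100)·(22 + 1) = 6.9.
Rank 6 is 173 and rank 7 is 187.
Interpolate: 173 + 0.9·(187 − 173) = 173 + 0.9·14 = 185.6.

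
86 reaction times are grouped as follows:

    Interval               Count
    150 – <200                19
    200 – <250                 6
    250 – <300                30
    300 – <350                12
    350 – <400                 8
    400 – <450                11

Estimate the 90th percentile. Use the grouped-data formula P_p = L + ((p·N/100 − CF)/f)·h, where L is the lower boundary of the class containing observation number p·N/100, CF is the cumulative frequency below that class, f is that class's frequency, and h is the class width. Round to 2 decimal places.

N = 86; target position k = 90/100 · 86 = 77.4.
Cumulative frequencies: 19, 25, 55, 67, 75, 86.
Observation 77.4 falls in the class 400 – <450.
L = 400, CF = 75, f = 11, h = 50.
P90 = 400 + ((77.4 − 75)/11)·50 = 400 + 10.9091 = 410.909.

410.91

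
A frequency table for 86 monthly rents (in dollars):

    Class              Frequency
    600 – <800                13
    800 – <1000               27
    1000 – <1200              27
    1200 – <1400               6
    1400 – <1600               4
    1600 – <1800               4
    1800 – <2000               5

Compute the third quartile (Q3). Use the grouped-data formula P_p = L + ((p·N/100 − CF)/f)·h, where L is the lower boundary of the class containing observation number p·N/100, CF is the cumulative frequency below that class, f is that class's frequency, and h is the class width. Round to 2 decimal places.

1181.48

N = 86; target position k = 75/100 · 86 = 64.5.
Cumulative frequencies: 13, 40, 67, 73, 77, 81, 86.
Observation 64.5 falls in the class 1000 – <1200.
L = 1000, CF = 40, f = 27, h = 200.
P75 = 1000 + ((64.5 − 40)/27)·200 = 1000 + 181.481 = 1181.48.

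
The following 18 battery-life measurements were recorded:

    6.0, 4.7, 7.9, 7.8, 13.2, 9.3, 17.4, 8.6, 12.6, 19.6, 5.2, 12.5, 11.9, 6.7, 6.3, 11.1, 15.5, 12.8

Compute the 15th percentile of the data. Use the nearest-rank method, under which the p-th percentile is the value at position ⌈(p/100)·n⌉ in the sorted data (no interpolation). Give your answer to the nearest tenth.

6.0

Sorted: 4.7, 5.2, 6.0, 6.3, 6.7, 7.8, 7.9, 8.6, 9.3, 11.1, 11.9, 12.5, 12.6, 12.8, 13.2, 15.5, 17.4, 19.6.
n = 18.
Position = ⌈15/100 · 18⌉ = ⌈2.7⌉ = 3.
The value at rank 3 is 6.0.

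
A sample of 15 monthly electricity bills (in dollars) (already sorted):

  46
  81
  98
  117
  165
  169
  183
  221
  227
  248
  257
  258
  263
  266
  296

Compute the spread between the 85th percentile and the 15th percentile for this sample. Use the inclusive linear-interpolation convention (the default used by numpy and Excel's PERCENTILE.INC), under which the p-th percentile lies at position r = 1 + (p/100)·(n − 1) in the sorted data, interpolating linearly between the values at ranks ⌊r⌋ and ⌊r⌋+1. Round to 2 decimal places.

162.60

n = 15.
P15: r = 3.1; ranks 3–4 are 98, 117; interpolating gives 99.9.
P85: r = 12.9; ranks 12–13 are 258, 263; interpolating gives 262.5.
Difference: 262.5 − 99.9 = 162.6.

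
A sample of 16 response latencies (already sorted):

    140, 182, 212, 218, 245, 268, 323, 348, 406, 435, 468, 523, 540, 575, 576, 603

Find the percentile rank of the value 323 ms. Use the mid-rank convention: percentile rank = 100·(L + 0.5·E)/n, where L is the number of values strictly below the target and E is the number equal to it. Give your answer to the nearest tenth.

Count below 323: L = 6; count equal: E = 1; n = 16.
Percentile rank = 100·(6 + 0.5·1)/16 = 100·6.5/16 = 40.62.

40.6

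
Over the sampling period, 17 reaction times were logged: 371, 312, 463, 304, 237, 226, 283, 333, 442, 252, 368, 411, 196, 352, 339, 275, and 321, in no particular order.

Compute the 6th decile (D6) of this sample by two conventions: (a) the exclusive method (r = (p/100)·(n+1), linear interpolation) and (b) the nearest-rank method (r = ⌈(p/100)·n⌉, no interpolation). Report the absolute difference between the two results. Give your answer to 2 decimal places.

Sorted: 196, 226, 237, 252, 275, 283, 304, 312, 321, 333, 339, 352, 368, 371, 411, 442, 463.
n = 17.
(a) r = 10.8; between ranks 10 (333) and 11 (339): 337.8.
(b) the nearest-rank method: rank 11 → 339.
|337.8 − 339| = 1.2.

1.20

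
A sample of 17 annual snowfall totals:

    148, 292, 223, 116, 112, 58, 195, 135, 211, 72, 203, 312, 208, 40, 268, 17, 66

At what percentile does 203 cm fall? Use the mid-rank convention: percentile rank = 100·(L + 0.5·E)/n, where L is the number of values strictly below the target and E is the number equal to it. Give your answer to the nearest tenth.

Sorted: 17, 40, 58, 66, 72, 112, 116, 135, 148, 195, 203, 208, 211, 223, 268, 292, 312.
Count below 203: L = 10; count equal: E = 1; n = 17.
Percentile rank = 100·(10 + 0.5·1)/17 = 100·10.5/17 = 61.76.

61.8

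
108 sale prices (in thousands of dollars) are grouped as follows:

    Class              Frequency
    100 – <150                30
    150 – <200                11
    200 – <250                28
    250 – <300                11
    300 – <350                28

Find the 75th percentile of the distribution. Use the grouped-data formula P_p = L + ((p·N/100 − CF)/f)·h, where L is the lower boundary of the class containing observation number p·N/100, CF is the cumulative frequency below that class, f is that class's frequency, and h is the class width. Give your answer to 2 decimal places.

N = 108; target position k = 75/100 · 108 = 81.
Cumulative frequencies: 30, 41, 69, 80, 108.
Observation 81 falls in the class 300 – <350.
L = 300, CF = 80, f = 28, h = 50.
P75 = 300 + ((81 − 80)/28)·50 = 300 + 1.78571 = 301.786.

301.79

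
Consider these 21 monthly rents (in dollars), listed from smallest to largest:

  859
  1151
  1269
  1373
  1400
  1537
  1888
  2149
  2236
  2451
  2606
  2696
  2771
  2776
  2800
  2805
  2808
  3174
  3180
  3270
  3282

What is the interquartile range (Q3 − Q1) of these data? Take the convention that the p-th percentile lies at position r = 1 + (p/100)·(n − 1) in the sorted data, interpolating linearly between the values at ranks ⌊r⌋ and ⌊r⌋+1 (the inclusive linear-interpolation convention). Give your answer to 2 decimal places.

n = 21.
P25: r = 6 (integer) → 1537.
P75: r = 16 (integer) → 2805.
Difference: 2805 − 1537 = 1268.

1268.00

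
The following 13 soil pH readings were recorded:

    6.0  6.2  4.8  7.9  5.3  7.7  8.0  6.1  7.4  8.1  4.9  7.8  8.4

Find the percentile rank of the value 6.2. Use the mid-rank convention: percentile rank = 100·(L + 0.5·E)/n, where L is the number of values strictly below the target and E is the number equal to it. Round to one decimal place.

Sorted: 4.8, 4.9, 5.3, 6.0, 6.1, 6.2, 7.4, 7.7, 7.8, 7.9, 8.0, 8.1, 8.4.
Count below 6.2: L = 5; count equal: E = 1; n = 13.
Percentile rank = 100·(5 + 0.5·1)/13 = 100·5.5/13 = 42.31.

42.3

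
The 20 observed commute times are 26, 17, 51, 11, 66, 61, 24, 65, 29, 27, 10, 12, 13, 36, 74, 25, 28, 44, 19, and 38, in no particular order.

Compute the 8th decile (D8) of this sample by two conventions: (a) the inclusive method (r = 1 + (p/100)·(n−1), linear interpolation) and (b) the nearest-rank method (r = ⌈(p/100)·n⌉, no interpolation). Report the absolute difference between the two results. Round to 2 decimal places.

2.00

Sorted: 10, 11, 12, 13, 17, 19, 24, 25, 26, 27, 28, 29, 36, 38, 44, 51, 61, 65, 66, 74.
n = 20.
(a) r = 16.2; between ranks 16 (51) and 17 (61): 53.
(b) the nearest-rank method: rank 16 → 51.
|53 − 51| = 2.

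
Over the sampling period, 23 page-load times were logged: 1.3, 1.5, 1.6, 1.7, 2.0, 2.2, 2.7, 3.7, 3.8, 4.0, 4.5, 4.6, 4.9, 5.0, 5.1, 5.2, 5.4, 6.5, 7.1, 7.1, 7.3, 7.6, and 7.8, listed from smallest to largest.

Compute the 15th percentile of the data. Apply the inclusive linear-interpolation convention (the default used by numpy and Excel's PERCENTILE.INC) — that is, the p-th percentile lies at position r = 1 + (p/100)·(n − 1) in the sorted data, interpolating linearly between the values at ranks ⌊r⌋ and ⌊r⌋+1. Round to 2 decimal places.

n = 23.
r = 1 + (15/100)·(23 − 1) = 1 + 3.3 = 4.3.
Rank 4 is 1.7 and rank 5 is 2.0.
Interpolate: 1.7 + 0.3·(2.0 − 1.7) = 1.7 + 0.3·0.3 = 1.79.

1.79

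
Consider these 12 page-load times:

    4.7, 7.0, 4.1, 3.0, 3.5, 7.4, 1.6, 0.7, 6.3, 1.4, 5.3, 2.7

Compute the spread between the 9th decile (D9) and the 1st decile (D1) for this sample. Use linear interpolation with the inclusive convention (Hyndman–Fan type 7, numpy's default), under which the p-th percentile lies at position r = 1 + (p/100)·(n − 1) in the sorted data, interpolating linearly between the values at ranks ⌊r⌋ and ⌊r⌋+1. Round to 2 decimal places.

Sorted: 0.7, 1.4, 1.6, 2.7, 3.0, 3.5, 4.1, 4.7, 5.3, 6.3, 7.0, 7.4.
n = 12.
P10: r = 2.1; ranks 2–3 are 1.4, 1.6; interpolating gives 1.42.
P90: r = 10.9; ranks 10–11 are 6.3, 7.0; interpolating gives 6.93.
Difference: 6.93 − 1.42 = 5.51.

5.51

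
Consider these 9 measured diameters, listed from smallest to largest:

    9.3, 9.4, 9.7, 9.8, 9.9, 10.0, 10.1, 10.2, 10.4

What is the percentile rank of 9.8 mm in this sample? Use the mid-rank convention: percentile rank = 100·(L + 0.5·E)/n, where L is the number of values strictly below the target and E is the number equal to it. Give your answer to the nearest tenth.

Count below 9.8: L = 3; count equal: E = 1; n = 9.
Percentile rank = 100·(3 + 0.5·1)/9 = 100·3.5/9 = 38.89.

38.9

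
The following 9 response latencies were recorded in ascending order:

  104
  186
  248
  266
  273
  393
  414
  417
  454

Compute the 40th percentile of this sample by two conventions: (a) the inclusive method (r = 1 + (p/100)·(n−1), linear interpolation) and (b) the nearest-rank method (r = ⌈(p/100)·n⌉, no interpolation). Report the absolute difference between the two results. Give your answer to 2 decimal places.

n = 9.
(a) r = 4.2; between ranks 4 (266) and 5 (273): 267.4.
(b) the nearest-rank method: rank 4 → 266.
|267.4 − 266| = 1.4.

1.40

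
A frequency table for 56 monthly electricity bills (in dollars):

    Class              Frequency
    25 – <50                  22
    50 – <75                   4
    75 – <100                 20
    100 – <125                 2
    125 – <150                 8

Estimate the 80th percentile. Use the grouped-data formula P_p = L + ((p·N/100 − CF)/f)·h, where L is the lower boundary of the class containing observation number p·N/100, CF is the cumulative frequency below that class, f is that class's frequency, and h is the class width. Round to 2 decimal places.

98.50

N = 56; target position k = 80/100 · 56 = 44.8.
Cumulative frequencies: 22, 26, 46, 48, 56.
Observation 44.8 falls in the class 75 – <100.
L = 75, CF = 26, f = 20, h = 25.
P80 = 75 + ((44.8 − 26)/20)·25 = 75 + 23.5 = 98.5.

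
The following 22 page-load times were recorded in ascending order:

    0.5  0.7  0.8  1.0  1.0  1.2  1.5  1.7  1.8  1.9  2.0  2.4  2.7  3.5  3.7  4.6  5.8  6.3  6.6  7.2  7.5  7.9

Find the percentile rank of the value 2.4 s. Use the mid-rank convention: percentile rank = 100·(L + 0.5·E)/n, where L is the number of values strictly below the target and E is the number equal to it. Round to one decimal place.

52.3

Count below 2.4: L = 11; count equal: E = 1; n = 22.
Percentile rank = 100·(11 + 0.5·1)/22 = 100·11.5/22 = 52.27.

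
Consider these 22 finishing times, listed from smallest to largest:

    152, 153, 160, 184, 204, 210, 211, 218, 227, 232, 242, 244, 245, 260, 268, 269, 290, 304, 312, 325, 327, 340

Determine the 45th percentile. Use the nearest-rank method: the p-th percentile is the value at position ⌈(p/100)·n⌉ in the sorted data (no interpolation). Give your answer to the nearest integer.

n = 22.
Position = ⌈45/100 · 22⌉ = ⌈9.9⌉ = 10.
The value at rank 10 is 232.

232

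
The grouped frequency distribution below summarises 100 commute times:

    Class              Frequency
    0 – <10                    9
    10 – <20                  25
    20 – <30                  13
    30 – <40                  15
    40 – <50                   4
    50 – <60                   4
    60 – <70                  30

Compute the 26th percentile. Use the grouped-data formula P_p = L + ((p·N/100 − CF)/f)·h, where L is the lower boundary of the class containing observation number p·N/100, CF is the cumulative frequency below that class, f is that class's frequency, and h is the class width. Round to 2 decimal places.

16.80

N = 100; target position k = 26/100 · 100 = 26.
Cumulative frequencies: 9, 34, 47, 62, 66, 70, 100.
Observation 26 falls in the class 10 – <20.
L = 10, CF = 9, f = 25, h = 10.
P26 = 10 + ((26 − 9)/25)·10 = 10 + 6.8 = 16.8.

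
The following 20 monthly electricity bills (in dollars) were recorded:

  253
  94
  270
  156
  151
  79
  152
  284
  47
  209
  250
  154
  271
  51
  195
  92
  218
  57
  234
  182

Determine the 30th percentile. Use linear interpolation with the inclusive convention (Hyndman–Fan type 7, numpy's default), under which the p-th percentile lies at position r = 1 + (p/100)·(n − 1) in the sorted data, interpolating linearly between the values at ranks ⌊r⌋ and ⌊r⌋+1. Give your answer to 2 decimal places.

Sorted: 47, 51, 57, 79, 92, 94, 151, 152, 154, 156, 182, 195, 209, 218, 234, 250, 253, 270, 271, 284.
n = 20.
r = 1 + (30/100)·(20 − 1) = 1 + 5.7 = 6.7.
Rank 6 is 94 and rank 7 is 151.
Interpolate: 94 + 0.7·(151 − 94) = 94 + 0.7·57 = 133.9.

133.90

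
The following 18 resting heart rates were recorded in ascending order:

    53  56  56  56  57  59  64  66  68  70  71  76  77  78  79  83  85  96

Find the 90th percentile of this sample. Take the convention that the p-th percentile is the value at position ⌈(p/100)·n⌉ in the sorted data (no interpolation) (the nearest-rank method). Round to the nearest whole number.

85

n = 18.
Position = ⌈90/100 · 18⌉ = ⌈16.2⌉ = 17.
The value at rank 17 is 85.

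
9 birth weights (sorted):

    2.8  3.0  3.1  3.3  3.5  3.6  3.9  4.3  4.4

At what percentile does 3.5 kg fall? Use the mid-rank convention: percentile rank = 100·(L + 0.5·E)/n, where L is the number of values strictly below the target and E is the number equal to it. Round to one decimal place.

50.0

Count below 3.5: L = 4; count equal: E = 1; n = 9.
Percentile rank = 100·(4 + 0.5·1)/9 = 100·4.5/9 = 50.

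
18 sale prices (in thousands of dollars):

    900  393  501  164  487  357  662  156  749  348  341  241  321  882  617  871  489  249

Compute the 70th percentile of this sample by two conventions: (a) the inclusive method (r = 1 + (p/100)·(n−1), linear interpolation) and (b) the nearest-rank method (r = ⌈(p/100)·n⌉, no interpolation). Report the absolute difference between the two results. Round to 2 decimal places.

11.60

Sorted: 156, 164, 241, 249, 321, 341, 348, 357, 393, 487, 489, 501, 617, 662, 749, 871, 882, 900.
n = 18.
(a) r = 12.9; between ranks 12 (501) and 13 (617): 605.4.
(b) the nearest-rank method: rank 13 → 617.
|605.4 − 617| = 11.6.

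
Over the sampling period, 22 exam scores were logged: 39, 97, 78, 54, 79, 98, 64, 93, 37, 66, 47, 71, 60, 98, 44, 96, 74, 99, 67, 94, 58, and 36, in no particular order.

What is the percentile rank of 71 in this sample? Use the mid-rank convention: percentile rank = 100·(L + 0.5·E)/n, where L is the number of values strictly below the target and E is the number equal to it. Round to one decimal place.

Sorted: 36, 37, 39, 44, 47, 54, 58, 60, 64, 66, 67, 71, 74, 78, 79, 93, 94, 96, 97, 98, 98, 99.
Count below 71: L = 11; count equal: E = 1; n = 22.
Percentile rank = 100·(11 + 0.5·1)/22 = 100·11.5/22 = 52.27.

52.3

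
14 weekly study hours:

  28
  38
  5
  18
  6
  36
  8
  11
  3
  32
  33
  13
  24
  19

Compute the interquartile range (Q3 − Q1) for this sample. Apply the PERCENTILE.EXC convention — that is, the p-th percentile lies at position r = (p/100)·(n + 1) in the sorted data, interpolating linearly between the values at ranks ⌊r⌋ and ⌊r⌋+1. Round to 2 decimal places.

Sorted: 3, 5, 6, 8, 11, 13, 18, 19, 24, 28, 32, 33, 36, 38.
n = 14.
P25: r = 3.75; ranks 3–4 are 6, 8; interpolating gives 7.5.
P75: r = 11.25; ranks 11–12 are 32, 33; interpolating gives 32.25.
Difference: 32.25 − 7.5 = 24.75.

24.75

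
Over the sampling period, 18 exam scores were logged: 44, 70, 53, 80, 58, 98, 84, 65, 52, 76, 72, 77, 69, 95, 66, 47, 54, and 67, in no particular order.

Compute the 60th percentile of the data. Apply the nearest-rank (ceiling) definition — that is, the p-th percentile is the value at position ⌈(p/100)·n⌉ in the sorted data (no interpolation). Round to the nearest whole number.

Sorted: 44, 47, 52, 53, 54, 58, 65, 66, 67, 69, 70, 72, 76, 77, 80, 84, 95, 98.
n = 18.
Position = ⌈60/100 · 18⌉ = ⌈10.8⌉ = 11.
The value at rank 11 is 70.

70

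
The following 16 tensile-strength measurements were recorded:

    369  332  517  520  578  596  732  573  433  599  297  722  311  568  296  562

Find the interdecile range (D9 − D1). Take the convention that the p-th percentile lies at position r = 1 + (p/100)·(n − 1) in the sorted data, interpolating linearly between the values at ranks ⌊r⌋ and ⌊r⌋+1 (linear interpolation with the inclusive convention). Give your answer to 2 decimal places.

356.50

Sorted: 296, 297, 311, 332, 369, 433, 517, 520, 562, 568, 573, 578, 596, 599, 722, 732.
n = 16.
P10: r = 2.5; ranks 2–3 are 297, 311; interpolating gives 304.
P90: r = 14.5; ranks 14–15 are 599, 722; interpolating gives 660.5.
Difference: 660.5 − 304 = 356.5.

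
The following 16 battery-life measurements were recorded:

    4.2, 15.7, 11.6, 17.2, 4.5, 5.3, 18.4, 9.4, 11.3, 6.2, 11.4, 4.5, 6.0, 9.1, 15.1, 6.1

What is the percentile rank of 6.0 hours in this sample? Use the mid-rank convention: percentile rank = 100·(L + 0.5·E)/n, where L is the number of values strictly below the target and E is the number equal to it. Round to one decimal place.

Sorted: 4.2, 4.5, 4.5, 5.3, 6.0, 6.1, 6.2, 9.1, 9.4, 11.3, 11.4, 11.6, 15.1, 15.7, 17.2, 18.4.
Count below 6.0: L = 4; count equal: E = 1; n = 16.
Percentile rank = 100·(4 + 0.5·1)/16 = 100·4.5/16 = 28.12.

28.1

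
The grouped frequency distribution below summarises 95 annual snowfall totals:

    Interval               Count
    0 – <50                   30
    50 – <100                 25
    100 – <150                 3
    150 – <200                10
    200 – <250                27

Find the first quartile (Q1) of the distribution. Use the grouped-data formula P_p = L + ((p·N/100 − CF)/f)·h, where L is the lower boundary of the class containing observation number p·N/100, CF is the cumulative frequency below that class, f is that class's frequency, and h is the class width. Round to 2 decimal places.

39.58

N = 95; target position k = 25/100 · 95 = 23.75.
Cumulative frequencies: 30, 55, 58, 68, 95.
Observation 23.75 falls in the class 0 – <50.
L = 0, CF = 0, f = 30, h = 50.
P25 = 0 + ((23.75 − 0)/30)·50 = 0 + 39.5833 = 39.5833.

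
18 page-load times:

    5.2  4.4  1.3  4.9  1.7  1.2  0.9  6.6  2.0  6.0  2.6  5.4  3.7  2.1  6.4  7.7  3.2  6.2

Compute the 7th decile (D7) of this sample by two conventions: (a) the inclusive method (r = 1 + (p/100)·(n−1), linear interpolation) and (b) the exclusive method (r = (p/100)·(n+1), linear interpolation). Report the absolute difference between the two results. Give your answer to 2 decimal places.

0.20

Sorted: 0.9, 1.2, 1.3, 1.7, 2.0, 2.1, 2.6, 3.2, 3.7, 4.4, 4.9, 5.2, 5.4, 6.0, 6.2, 6.4, 6.6, 7.7.
n = 18.
(a) r = 12.9; between ranks 12 (5.2) and 13 (5.4): 5.38.
(b) r = 13.3; between ranks 13 (5.4) and 14 (6.0): 5.58.
|5.38 − 5.58| = 0.2.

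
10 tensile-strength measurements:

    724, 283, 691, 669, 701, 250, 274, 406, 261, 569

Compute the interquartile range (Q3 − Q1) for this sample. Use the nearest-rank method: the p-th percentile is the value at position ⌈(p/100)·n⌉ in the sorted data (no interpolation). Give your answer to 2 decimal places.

417.00

Sorted: 250, 261, 274, 283, 406, 569, 669, 691, 701, 724.
n = 10.
P25: rank ⌈25/100·10⌉ = 3 → 274.
P75: rank ⌈75/100·10⌉ = 8 → 691.
Difference: 691 − 274 = 417.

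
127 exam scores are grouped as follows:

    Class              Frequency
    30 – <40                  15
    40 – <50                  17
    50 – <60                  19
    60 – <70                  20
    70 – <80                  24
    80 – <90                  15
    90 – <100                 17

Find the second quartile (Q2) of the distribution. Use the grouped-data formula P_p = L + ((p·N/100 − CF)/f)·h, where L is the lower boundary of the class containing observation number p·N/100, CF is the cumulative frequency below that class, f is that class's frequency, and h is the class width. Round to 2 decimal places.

66.25

N = 127; target position k = 50/100 · 127 = 63.5.
Cumulative frequencies: 15, 32, 51, 71, 95, 110, 127.
Observation 63.5 falls in the class 60 – <70.
L = 60, CF = 51, f = 20, h = 10.
P50 = 60 + ((63.5 − 51)/20)·10 = 60 + 6.25 = 66.25.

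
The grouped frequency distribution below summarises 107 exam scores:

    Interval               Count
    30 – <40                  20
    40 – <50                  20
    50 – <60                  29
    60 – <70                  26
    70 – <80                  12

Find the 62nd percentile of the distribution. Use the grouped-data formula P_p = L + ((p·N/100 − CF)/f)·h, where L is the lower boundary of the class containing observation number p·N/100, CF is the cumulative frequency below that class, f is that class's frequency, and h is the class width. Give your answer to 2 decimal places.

N = 107; target position k = 62/100 · 107 = 66.34.
Cumulative frequencies: 20, 40, 69, 95, 107.
Observation 66.34 falls in the class 50 – <60.
L = 50, CF = 40, f = 29, h = 10.
P62 = 50 + ((66.34 − 40)/29)·10 = 50 + 9.08276 = 59.0828.

59.08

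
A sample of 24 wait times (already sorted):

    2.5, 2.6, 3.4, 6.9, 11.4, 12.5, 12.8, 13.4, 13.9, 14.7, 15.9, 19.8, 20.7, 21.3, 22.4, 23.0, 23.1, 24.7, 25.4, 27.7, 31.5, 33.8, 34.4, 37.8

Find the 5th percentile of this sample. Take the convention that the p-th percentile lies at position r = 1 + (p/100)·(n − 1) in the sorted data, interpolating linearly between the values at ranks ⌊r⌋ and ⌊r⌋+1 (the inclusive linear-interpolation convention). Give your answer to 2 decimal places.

n = 24.
r = 1 + (5/100)·(24 − 1) = 1 + 1.15 = 2.15.
Rank 2 is 2.6 and rank 3 is 3.4.
Interpolate: 2.6 + 0.15·(3.4 − 2.6) = 2.6 + 0.15·0.8 = 2.72.

2.72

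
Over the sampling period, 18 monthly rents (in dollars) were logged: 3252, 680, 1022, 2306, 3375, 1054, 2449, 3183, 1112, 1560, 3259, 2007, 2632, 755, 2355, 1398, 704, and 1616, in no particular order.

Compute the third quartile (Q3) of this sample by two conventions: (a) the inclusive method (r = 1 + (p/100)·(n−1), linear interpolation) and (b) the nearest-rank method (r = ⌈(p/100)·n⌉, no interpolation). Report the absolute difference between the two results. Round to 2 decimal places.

45.75

Sorted: 680, 704, 755, 1022, 1054, 1112, 1398, 1560, 1616, 2007, 2306, 2355, 2449, 2632, 3183, 3252, 3259, 3375.
n = 18.
(a) r = 13.75; between ranks 13 (2449) and 14 (2632): 2586.25.
(b) the nearest-rank method: rank 14 → 2632.
|2586.25 − 2632| = 45.75.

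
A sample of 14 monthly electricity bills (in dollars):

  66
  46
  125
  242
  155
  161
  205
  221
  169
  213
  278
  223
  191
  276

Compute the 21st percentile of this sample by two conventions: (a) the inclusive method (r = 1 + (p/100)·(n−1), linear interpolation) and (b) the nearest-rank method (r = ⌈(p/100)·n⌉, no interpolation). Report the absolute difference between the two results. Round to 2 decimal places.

21.90

Sorted: 46, 66, 125, 155, 161, 169, 191, 205, 213, 221, 223, 242, 276, 278.
n = 14.
(a) r = 3.73; between ranks 3 (125) and 4 (155): 146.9.
(b) the nearest-rank method: rank 3 → 125.
|146.9 − 125| = 21.9.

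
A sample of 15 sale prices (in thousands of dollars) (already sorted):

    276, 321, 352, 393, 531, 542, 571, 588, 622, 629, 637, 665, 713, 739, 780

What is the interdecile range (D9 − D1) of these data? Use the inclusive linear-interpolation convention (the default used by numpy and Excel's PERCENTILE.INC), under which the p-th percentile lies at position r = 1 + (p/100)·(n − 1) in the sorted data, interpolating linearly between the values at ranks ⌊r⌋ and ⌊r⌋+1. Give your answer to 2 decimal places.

n = 15.
P10: r = 2.4; ranks 2–3 are 321, 352; interpolating gives 333.4.
P90: r = 13.6; ranks 13–14 are 713, 739; interpolating gives 728.6.
Difference: 728.6 − 333.4 = 395.2.

395.20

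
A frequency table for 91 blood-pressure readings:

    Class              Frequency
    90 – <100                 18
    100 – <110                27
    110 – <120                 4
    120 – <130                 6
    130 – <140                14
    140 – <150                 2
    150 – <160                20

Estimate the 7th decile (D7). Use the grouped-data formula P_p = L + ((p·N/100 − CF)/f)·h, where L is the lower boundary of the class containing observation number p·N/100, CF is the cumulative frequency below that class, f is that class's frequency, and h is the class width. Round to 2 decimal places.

N = 91; target position k = 70/100 · 91 = 63.7.
Cumulative frequencies: 18, 45, 49, 55, 69, 71, 91.
Observation 63.7 falls in the class 130 – <140.
L = 130, CF = 55, f = 14, h = 10.
P70 = 130 + ((63.7 − 55)/14)·10 = 130 + 6.21429 = 136.214.

136.21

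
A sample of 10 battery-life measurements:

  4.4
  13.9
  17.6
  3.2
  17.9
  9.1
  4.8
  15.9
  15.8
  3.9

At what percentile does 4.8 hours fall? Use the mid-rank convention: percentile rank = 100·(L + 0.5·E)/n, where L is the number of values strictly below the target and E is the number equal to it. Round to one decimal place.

Sorted: 3.2, 3.9, 4.4, 4.8, 9.1, 13.9, 15.8, 15.9, 17.6, 17.9.
Count below 4.8: L = 3; count equal: E = 1; n = 10.
Percentile rank = 100·(3 + 0.5·1)/10 = 100·3.5/10 = 35.

35.0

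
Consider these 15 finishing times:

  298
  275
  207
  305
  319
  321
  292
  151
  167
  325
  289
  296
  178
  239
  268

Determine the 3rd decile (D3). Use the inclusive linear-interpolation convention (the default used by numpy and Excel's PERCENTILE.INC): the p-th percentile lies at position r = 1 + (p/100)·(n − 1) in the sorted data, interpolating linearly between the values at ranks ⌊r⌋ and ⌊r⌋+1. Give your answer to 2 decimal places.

244.80

Sorted: 151, 167, 178, 207, 239, 268, 275, 289, 292, 296, 298, 305, 319, 321, 325.
n = 15.
r = 1 + (30/100)·(15 − 1) = 1 + 4.2 = 5.2.
Rank 5 is 239 and rank 6 is 268.
Interpolate: 239 + 0.2·(268 − 239) = 239 + 0.2·29 = 244.8.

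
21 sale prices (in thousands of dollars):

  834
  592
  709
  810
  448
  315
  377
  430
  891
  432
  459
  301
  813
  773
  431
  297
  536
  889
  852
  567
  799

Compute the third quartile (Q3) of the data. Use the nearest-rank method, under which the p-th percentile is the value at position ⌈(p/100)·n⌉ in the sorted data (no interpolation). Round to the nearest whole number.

Sorted: 297, 301, 315, 377, 430, 431, 432, 448, 459, 536, 567, 592, 709, 773, 799, 810, 813, 834, 852, 889, 891.
n = 21.
Position = ⌈75/100 · 21⌉ = ⌈15.75⌉ = 16.
The value at rank 16 is 810.

810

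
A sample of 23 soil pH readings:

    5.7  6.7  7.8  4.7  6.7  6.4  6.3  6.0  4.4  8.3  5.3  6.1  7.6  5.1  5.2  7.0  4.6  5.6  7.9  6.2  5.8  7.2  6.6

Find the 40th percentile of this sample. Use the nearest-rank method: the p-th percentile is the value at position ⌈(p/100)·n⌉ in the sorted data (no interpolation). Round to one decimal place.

6.0

Sorted: 4.4, 4.6, 4.7, 5.1, 5.2, 5.3, 5.6, 5.7, 5.8, 6.0, 6.1, 6.2, 6.3, 6.4, 6.6, 6.7, 6.7, 7.0, 7.2, 7.6, 7.8, 7.9, 8.3.
n = 23.
Position = ⌈40/100 · 23⌉ = ⌈9.2⌉ = 10.
The value at rank 10 is 6.0.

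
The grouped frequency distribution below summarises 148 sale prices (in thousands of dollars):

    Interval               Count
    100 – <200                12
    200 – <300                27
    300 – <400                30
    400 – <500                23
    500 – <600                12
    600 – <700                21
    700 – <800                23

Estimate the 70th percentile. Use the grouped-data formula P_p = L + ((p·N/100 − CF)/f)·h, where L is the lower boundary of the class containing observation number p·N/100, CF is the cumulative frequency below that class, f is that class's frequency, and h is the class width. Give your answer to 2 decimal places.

N = 148; target position k = 70/100 · 148 = 103.6.
Cumulative frequencies: 12, 39, 69, 92, 104, 125, 148.
Observation 103.6 falls in the class 500 – <600.
L = 500, CF = 92, f = 12, h = 100.
P70 = 500 + ((103.6 − 92)/12)·100 = 500 + 96.6667 = 596.667.

596.67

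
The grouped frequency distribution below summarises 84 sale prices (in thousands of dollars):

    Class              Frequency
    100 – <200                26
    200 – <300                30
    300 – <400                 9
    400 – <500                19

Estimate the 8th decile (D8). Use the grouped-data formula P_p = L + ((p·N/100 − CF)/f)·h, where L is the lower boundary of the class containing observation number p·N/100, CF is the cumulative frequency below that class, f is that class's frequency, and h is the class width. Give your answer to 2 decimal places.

411.58

N = 84; target position k = 80/100 · 84 = 67.2.
Cumulative frequencies: 26, 56, 65, 84.
Observation 67.2 falls in the class 400 – <500.
L = 400, CF = 65, f = 19, h = 100.
P80 = 400 + ((67.2 − 65)/19)·100 = 400 + 11.5789 = 411.579.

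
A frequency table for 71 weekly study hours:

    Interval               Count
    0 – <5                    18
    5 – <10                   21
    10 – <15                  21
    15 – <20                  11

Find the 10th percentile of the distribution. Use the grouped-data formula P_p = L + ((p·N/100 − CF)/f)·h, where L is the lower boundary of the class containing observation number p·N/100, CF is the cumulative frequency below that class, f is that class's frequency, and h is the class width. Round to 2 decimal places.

N = 71; target position k = 10/100 · 71 = 7.1.
Cumulative frequencies: 18, 39, 60, 71.
Observation 7.1 falls in the class 0 – <5.
L = 0, CF = 0, f = 18, h = 5.
P10 = 0 + ((7.1 − 0)/18)·5 = 0 + 1.97222 = 1.97222.

1.97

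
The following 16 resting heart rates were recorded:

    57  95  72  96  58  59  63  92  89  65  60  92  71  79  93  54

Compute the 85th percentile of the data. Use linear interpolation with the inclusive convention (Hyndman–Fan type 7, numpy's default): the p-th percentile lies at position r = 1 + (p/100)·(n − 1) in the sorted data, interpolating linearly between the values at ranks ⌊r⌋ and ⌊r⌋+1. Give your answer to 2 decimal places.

Sorted: 54, 57, 58, 59, 60, 63, 65, 71, 72, 79, 89, 92, 92, 93, 95, 96.
n = 16.
r = 1 + (85/100)·(16 − 1) = 1 + 12.75 = 13.75.
Rank 13 is 92 and rank 14 is 93.
Interpolate: 92 + 0.75·(93 − 92) = 92 + 0.75·1 = 92.75.

92.75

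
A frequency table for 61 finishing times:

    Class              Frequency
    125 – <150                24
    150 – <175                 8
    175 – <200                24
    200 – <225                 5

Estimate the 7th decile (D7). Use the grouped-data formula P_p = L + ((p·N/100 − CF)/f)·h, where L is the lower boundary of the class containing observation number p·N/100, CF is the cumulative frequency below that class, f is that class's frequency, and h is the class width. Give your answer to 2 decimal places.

N = 61; target position k = 70/100 · 61 = 42.7.
Cumulative frequencies: 24, 32, 56, 61.
Observation 42.7 falls in the class 175 – <200.
L = 175, CF = 32, f = 24, h = 25.
P70 = 175 + ((42.7 − 32)/24)·25 = 175 + 11.1458 = 186.146.

186.15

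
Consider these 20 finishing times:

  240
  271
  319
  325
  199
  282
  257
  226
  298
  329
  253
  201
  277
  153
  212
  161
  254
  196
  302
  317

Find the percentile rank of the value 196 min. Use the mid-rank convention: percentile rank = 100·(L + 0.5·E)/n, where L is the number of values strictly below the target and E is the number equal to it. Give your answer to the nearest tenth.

12.5

Sorted: 153, 161, 196, 199, 201, 212, 226, 240, 253, 254, 257, 271, 277, 282, 298, 302, 317, 319, 325, 329.
Count below 196: L = 2; count equal: E = 1; n = 20.
Percentile rank = 100·(2 + 0.5·1)/20 = 100·2.5/20 = 12.5.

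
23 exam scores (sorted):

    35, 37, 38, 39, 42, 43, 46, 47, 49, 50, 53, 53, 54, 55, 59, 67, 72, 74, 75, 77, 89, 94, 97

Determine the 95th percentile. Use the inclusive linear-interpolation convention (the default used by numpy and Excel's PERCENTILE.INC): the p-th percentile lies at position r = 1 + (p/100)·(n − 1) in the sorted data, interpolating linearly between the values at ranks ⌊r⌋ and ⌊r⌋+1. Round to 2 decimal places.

93.50

n = 23.
r = 1 + (95/100)·(23 − 1) = 1 + 20.9 = 21.9.
Rank 21 is 89 and rank 22 is 94.
Interpolate: 89 + 0.9·(94 − 89) = 89 + 0.9·5 = 93.5.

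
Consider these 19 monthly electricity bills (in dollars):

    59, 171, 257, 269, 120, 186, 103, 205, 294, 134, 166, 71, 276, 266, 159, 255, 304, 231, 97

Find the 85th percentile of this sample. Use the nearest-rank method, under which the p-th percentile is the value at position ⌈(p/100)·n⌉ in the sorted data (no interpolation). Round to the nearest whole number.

276

Sorted: 59, 71, 97, 103, 120, 134, 159, 166, 171, 186, 205, 231, 255, 257, 266, 269, 276, 294, 304.
n = 19.
Position = ⌈85/100 · 19⌉ = ⌈16.15⌉ = 17.
The value at rank 17 is 276.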